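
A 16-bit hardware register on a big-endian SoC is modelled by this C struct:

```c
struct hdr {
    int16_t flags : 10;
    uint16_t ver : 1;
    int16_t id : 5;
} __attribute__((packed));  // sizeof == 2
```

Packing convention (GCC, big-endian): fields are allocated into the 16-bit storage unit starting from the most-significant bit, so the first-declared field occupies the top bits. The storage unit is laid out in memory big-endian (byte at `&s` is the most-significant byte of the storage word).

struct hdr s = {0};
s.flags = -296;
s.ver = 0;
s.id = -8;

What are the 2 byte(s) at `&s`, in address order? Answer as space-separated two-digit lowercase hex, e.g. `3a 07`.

flags (10b) val=-296 bits=0x2d8 at bit 6: 0xb600
ver (1b) val=0 bits=0x0 at bit 5: 0xb600
id (5b) val=-8 bits=0x18 at bit 0: 0xb618
word = 0xb618 → big-endian bytes:
  [0]=0xb6  [1]=0x18

b6 18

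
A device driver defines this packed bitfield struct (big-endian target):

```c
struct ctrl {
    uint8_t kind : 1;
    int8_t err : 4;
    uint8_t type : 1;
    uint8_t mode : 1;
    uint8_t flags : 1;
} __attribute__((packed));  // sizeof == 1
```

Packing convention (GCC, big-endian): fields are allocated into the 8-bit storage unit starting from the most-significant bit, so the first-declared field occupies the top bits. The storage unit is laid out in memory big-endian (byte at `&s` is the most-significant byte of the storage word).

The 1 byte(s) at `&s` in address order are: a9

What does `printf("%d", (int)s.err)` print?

5

[0]=0xa9 (big-endian) → word 0xa9
kind [7+:1] = (word>>7) & 0x1 = 1
err [3+:4] = (word>>3) & 0xf = 5  ←
type [2+:1] = (word>>2) & 0x1 = 0
mode [1+:1] = (word>>1) & 0x1 = 0
flags [0+:1] = (word>>0) & 0x1 = 1
err signed 4b, MSB=0: value = 5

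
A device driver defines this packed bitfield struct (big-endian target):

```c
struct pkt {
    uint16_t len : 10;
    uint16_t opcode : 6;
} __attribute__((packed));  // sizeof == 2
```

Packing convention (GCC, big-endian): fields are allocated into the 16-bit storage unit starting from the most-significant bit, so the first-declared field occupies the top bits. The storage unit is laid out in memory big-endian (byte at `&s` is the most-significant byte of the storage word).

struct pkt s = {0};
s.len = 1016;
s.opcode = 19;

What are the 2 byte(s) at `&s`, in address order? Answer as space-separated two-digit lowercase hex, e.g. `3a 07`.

len (10b) val=1016 bits=0x3f8 at bit 6: 0xfe00
opcode (6b) val=19 bits=0x13 at bit 0: 0xfe13
word = 0xfe13 → big-endian bytes:
  [0]=0xfe  [1]=0x13

fe 13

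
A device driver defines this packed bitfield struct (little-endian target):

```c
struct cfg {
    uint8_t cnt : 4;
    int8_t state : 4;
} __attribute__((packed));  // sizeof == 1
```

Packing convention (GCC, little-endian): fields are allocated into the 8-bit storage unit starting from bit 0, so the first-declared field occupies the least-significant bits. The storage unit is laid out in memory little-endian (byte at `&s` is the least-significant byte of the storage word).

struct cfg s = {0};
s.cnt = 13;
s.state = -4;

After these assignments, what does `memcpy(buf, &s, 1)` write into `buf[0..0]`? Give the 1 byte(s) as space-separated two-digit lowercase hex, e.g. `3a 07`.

cd

cnt:4 = 13 → 0xd << 0 → word 0x0d
state:4 = -4 → 0xc << 4 → word 0xcd
word = 0xcd → little-endian bytes:
  [0]=0xcd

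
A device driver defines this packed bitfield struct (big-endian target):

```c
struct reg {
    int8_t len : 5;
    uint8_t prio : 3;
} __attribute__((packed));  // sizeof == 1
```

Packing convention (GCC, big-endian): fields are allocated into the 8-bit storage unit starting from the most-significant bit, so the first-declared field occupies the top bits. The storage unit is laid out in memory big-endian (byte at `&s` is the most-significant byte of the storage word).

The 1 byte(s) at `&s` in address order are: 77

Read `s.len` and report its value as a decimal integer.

[0]=0x77 (big-endian) → word 0x77
len:5 @ bit 3 → (0x77>>3)&0x1f = 0xe  ←
prio:3 @ bit 0 → (0x77>>0)&0x7 = 0x7
len signed 5b, MSB=0: value = 14

14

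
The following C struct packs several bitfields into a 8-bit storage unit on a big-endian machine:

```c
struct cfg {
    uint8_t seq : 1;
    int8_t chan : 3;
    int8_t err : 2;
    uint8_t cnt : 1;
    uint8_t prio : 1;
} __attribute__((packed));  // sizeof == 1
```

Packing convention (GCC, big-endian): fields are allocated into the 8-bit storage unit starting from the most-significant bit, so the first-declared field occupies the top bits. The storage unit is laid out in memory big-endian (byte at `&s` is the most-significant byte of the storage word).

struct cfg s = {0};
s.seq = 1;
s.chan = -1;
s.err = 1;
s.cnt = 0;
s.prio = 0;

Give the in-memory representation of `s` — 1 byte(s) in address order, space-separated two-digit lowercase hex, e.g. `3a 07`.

f4

seq (1b) val=1 bits=0x1 at bit 7: 0x80
chan (3b) val=-1 bits=0x7 at bit 4: 0xf0
err (2b) val=1 bits=0x1 at bit 2: 0xf4
cnt (1b) val=0 bits=0x0 at bit 1: 0xf4
prio (1b) val=0 bits=0x0 at bit 0: 0xf4
word = 0xf4 → big-endian bytes:
  [0]=0xf4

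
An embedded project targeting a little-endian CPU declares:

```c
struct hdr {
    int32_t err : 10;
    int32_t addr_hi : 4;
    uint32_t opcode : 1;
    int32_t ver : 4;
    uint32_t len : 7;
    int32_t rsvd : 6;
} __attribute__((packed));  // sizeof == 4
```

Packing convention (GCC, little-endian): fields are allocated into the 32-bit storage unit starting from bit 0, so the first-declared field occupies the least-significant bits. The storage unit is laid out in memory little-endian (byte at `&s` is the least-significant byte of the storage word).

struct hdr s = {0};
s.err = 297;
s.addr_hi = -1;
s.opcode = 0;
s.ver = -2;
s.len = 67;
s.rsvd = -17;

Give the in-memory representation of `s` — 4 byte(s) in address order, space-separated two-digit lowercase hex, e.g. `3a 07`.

[0+:10] err=297 & 0x3ff = 0x129; word=0x00000129
[10+:4] addr_hi=-1 & 0xf = 0xf; word=0x00003d29
[14+:1] opcode=0 & 0x1 = 0x0; word=0x00003d29
[15+:4] ver=-2 & 0xf = 0xe; word=0x00073d29
[19+:7] len=67 & 0x7f = 0x43; word=0x021f3d29
[26+:6] rsvd=-17 & 0x3f = 0x2f; word=0xbe1f3d29
word = 0xbe1f3d29 → little-endian bytes:
  [0]=0x29  [1]=0x3d  [2]=0x1f  [3]=0xbe

29 3d 1f be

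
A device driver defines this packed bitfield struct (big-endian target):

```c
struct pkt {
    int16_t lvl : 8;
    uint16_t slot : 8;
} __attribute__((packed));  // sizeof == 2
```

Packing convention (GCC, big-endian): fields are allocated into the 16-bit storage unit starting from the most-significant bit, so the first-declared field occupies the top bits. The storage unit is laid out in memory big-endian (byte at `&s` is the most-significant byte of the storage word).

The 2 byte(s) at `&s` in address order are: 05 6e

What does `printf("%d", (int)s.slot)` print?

[0]=0x05 [1]=0x6e (big-endian) → word 0x056e
lvl [8+:8] = (word>>8) & 0xff = 5
slot [0+:8] = (word>>0) & 0xff = 110  ←

110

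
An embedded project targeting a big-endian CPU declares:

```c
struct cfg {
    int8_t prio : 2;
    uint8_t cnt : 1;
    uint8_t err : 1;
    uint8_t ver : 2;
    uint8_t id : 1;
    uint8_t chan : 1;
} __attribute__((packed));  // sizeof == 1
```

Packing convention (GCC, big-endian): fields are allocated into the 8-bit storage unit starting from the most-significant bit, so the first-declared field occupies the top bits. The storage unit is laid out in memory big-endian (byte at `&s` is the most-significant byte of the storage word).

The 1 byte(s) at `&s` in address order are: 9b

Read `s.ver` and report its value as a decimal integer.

2

[0]=0x9b (big-endian) → word 0x9b
prio [6+:2] = (word>>6) & 0x3 = 2
cnt [5+:1] = (word>>5) & 0x1 = 0
err [4+:1] = (word>>4) & 0x1 = 1
ver [2+:2] = (word>>2) & 0x3 = 2  ←
id [1+:1] = (word>>1) & 0x1 = 1
chan [0+:1] = (word>>0) & 0x1 = 1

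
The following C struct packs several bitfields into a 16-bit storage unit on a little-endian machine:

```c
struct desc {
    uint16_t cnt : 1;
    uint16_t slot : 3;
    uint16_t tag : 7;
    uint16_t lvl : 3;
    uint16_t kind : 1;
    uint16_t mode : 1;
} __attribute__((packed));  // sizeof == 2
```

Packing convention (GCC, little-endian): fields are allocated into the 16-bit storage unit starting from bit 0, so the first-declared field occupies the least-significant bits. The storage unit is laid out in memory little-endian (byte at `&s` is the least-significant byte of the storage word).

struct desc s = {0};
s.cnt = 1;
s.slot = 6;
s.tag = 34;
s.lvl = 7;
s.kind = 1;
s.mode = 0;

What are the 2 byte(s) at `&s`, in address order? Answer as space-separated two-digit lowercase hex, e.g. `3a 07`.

2d 7a

[0+:1] cnt=1 & 0x1 = 0x1; word=0x0001
[1+:3] slot=6 & 0x7 = 0x6; word=0x000d
[4+:7] tag=34 & 0x7f = 0x22; word=0x022d
[11+:3] lvl=7 & 0x7 = 0x7; word=0x3a2d
[14+:1] kind=1 & 0x1 = 0x1; word=0x7a2d
[15+:1] mode=0 & 0x1 = 0x0; word=0x7a2d
word = 0x7a2d → little-endian bytes:
  [0]=0x2d  [1]=0x7a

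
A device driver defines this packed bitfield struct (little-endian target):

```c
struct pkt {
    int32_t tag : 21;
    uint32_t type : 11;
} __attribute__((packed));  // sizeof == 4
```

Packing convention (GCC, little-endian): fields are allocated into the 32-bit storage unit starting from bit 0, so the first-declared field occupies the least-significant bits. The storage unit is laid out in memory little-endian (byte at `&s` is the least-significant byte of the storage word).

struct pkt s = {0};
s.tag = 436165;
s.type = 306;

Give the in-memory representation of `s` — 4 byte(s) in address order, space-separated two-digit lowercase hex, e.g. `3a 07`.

tag (21b) val=436165 bits=0x6a7c5 at bit 0: 0x0006a7c5
type (11b) val=306 bits=0x132 at bit 21: 0x2646a7c5
word = 0x2646a7c5 → little-endian bytes:
  [0]=0xc5  [1]=0xa7  [2]=0x46  [3]=0x26

c5 a7 46 26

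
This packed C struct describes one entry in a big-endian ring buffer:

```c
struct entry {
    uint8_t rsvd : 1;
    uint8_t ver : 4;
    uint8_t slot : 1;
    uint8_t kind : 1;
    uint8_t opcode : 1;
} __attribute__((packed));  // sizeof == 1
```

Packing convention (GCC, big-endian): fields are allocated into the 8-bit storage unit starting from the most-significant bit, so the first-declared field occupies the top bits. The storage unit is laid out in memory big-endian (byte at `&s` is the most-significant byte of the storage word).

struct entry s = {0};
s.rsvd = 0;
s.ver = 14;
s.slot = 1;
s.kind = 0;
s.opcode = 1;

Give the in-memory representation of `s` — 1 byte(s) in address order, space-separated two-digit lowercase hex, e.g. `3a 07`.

75

rsvd:1 = 0 → 0x0 << 7 → word 0x00
ver:4 = 14 → 0xe << 3 → word 0x70
slot:1 = 1 → 0x1 << 2 → word 0x74
kind:1 = 0 → 0x0 << 1 → word 0x74
opcode:1 = 1 → 0x1 << 0 → word 0x75
word = 0x75 → big-endian bytes:
  [0]=0x75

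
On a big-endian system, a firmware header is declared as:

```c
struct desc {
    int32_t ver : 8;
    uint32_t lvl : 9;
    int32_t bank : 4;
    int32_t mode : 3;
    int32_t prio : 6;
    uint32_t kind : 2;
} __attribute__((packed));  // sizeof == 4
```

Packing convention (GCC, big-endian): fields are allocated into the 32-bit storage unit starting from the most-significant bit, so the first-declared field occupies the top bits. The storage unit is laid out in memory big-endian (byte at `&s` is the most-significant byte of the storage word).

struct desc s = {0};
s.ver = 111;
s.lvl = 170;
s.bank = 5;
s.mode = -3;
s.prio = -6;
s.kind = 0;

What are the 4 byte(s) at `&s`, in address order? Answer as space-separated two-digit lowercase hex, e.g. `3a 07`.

ver (8b) val=111 bits=0x6f at bit 24: 0x6f000000
lvl (9b) val=170 bits=0xaa at bit 15: 0x6f550000
bank (4b) val=5 bits=0x5 at bit 11: 0x6f552800
mode (3b) val=-3 bits=0x5 at bit 8: 0x6f552d00
prio (6b) val=-6 bits=0x3a at bit 2: 0x6f552de8
kind (2b) val=0 bits=0x0 at bit 0: 0x6f552de8
word = 0x6f552de8 → big-endian bytes:
  [0]=0x6f  [1]=0x55  [2]=0x2d  [3]=0xe8

6f 55 2d e8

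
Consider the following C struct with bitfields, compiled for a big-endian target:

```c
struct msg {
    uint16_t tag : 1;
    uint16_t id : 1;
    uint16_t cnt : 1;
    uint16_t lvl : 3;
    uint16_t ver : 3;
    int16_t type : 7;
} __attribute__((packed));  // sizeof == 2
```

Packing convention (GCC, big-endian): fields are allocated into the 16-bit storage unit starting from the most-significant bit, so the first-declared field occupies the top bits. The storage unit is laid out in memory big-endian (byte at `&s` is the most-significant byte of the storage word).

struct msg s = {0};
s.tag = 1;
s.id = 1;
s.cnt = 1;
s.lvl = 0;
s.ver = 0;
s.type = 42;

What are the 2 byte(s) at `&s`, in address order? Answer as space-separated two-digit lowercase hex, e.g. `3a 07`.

e0 2a

tag (1b) val=1 bits=0x1 at bit 15: 0x8000
id (1b) val=1 bits=0x1 at bit 14: 0xc000
cnt (1b) val=1 bits=0x1 at bit 13: 0xe000
lvl (3b) val=0 bits=0x0 at bit 10: 0xe000
ver (3b) val=0 bits=0x0 at bit 7: 0xe000
type (7b) val=42 bits=0x2a at bit 0: 0xe02a
word = 0xe02a → big-endian bytes:
  [0]=0xe0  [1]=0x2a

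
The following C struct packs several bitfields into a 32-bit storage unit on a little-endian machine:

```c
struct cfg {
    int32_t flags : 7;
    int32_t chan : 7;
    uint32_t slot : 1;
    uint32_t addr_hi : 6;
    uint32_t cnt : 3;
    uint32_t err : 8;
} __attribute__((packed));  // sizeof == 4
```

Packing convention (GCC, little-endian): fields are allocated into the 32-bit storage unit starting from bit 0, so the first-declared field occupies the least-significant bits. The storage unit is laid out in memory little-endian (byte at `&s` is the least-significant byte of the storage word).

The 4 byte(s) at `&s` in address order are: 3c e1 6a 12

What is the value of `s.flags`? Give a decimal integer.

60

[0]=0x3c [1]=0xe1 [2]=0x6a [3]=0x12 (little-endian) → word 0x126ae13c
flags:7 @ bit 0 → (0x126ae13c>>0)&0x7f = 0x3c  ←
chan:7 @ bit 7 → (0x126ae13c>>7)&0x7f = 0x42
slot:1 @ bit 14 → (0x126ae13c>>14)&0x1 = 0x1
addr_hi:6 @ bit 15 → (0x126ae13c>>15)&0x3f = 0x15
cnt:3 @ bit 21 → (0x126ae13c>>21)&0x7 = 0x3
err:8 @ bit 24 → (0x126ae13c>>24)&0xff = 0x12
flags signed 7b, MSB=0: value = 60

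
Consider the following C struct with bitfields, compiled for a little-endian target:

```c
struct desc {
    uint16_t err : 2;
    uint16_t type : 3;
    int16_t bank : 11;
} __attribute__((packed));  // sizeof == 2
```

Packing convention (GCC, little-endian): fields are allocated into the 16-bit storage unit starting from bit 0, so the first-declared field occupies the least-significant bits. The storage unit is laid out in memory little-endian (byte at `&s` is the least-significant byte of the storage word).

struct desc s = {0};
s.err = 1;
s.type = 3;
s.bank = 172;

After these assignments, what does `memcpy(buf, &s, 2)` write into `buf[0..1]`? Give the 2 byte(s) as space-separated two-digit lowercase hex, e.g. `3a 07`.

[0+:2] err=1 & 0x3 = 0x1; word=0x0001
[2+:3] type=3 & 0x7 = 0x3; word=0x000d
[5+:11] bank=172 & 0x7ff = 0xac; word=0x158d
word = 0x158d → little-endian bytes:
  [0]=0x8d  [1]=0x15

8d 15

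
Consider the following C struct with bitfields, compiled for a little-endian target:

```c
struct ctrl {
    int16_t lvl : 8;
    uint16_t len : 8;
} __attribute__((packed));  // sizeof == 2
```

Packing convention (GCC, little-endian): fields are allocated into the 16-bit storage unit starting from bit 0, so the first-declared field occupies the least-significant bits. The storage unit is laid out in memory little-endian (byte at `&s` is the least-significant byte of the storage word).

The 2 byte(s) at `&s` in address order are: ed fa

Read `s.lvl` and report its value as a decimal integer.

-19

[0]=0xed [1]=0xfa (little-endian) → word 0xfaed
lvl:8 @ bit 0 → (0xfaed>>0)&0xff = 0xed  ←
len:8 @ bit 8 → (0xfaed>>8)&0xff = 0xfa
lvl signed 8b, MSB=1: 237 - 256 = -19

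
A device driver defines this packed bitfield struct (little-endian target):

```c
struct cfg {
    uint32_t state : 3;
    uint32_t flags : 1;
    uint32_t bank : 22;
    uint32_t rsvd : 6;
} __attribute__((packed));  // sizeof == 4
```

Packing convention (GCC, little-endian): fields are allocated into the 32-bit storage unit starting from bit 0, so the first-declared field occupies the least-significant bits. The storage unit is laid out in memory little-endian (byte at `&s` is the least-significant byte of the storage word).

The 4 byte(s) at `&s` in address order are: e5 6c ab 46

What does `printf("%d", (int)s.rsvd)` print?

17

[0]=0xe5 [1]=0x6c [2]=0xab [3]=0x46 (little-endian) → word 0x46ab6ce5
state [0+:3] = (word>>0) & 0x7 = 5
flags [3+:1] = (word>>3) & 0x1 = 0
bank [4+:22] = (word>>4) & 0x3fffff = 2799310
rsvd [26+:6] = (word>>26) & 0x3f = 17  ←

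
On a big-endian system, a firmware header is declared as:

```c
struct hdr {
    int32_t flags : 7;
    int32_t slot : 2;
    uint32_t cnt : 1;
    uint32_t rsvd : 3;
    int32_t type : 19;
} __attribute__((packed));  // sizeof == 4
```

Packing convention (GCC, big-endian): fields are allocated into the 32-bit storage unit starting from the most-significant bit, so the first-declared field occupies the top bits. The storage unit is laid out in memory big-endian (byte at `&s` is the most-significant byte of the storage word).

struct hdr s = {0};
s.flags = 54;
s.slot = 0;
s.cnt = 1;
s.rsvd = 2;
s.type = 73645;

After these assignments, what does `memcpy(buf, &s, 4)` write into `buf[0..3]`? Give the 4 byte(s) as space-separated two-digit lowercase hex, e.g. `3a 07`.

6c 51 1f ad

flags (7b) val=54 bits=0x36 at bit 25: 0x6c000000
slot (2b) val=0 bits=0x0 at bit 23: 0x6c000000
cnt (1b) val=1 bits=0x1 at bit 22: 0x6c400000
rsvd (3b) val=2 bits=0x2 at bit 19: 0x6c500000
type (19b) val=73645 bits=0x11fad at bit 0: 0x6c511fad
word = 0x6c511fad → big-endian bytes:
  [0]=0x6c  [1]=0x51  [2]=0x1f  [3]=0xad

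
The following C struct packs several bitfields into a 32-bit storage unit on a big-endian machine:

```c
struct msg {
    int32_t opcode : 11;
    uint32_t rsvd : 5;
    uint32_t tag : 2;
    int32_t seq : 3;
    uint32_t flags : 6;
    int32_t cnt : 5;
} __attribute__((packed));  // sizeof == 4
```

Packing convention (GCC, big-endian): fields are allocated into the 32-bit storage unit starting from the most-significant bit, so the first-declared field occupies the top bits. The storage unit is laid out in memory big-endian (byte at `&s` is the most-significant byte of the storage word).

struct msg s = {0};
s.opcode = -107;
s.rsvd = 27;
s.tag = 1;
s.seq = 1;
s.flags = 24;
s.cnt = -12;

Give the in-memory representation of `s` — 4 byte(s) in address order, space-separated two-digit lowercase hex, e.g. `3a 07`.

opcode (11b) val=-107 bits=0x795 at bit 21: 0xf2a00000
rsvd (5b) val=27 bits=0x1b at bit 16: 0xf2bb0000
tag (2b) val=1 bits=0x1 at bit 14: 0xf2bb4000
seq (3b) val=1 bits=0x1 at bit 11: 0xf2bb4800
flags (6b) val=24 bits=0x18 at bit 5: 0xf2bb4b00
cnt (5b) val=-12 bits=0x14 at bit 0: 0xf2bb4b14
word = 0xf2bb4b14 → big-endian bytes:
  [0]=0xf2  [1]=0xbb  [2]=0x4b  [3]=0x14

f2 bb 4b 14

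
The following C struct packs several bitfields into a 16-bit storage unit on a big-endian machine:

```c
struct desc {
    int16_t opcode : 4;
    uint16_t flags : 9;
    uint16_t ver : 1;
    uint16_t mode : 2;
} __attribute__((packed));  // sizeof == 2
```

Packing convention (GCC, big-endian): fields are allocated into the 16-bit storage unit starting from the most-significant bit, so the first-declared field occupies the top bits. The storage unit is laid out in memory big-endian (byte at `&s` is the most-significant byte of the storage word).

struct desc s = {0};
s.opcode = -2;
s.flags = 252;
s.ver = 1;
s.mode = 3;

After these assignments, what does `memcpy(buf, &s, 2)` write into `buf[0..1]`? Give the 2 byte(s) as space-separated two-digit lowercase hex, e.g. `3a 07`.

e7 e7

[12+:4] opcode=-2 & 0xf = 0xe; word=0xe000
[3+:9] flags=252 & 0x1ff = 0xfc; word=0xe7e0
[2+:1] ver=1 & 0x1 = 0x1; word=0xe7e4
[0+:2] mode=3 & 0x3 = 0x3; word=0xe7e7
word = 0xe7e7 → big-endian bytes:
  [0]=0xe7  [1]=0xe7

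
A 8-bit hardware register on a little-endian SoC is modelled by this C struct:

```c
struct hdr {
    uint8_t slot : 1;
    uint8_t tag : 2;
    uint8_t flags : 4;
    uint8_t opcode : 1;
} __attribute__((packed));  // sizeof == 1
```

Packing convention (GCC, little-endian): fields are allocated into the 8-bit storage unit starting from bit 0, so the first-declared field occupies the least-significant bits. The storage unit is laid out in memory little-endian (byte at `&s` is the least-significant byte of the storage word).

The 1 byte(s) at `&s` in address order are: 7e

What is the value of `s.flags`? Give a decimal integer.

[0]=0x7e (little-endian) → word 0x7e
slot [0+:1] = (word>>0) & 0x1 = 0
tag [1+:2] = (word>>1) & 0x3 = 3
flags [3+:4] = (word>>3) & 0xf = 15  ←
opcode [7+:1] = (word>>7) & 0x1 = 0

15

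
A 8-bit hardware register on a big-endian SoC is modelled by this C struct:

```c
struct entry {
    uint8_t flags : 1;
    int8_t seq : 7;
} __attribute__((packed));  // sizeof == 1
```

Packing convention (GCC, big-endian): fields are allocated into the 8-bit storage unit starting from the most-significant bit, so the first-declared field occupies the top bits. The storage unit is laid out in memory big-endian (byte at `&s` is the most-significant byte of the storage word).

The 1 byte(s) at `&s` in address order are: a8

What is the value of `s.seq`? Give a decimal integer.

[0]=0xa8 (big-endian) → word 0xa8
flags [7+:1] = (word>>7) & 0x1 = 1
seq [0+:7] = (word>>0) & 0x7f = 40  ←
seq signed 7b, MSB=0: value = 40

40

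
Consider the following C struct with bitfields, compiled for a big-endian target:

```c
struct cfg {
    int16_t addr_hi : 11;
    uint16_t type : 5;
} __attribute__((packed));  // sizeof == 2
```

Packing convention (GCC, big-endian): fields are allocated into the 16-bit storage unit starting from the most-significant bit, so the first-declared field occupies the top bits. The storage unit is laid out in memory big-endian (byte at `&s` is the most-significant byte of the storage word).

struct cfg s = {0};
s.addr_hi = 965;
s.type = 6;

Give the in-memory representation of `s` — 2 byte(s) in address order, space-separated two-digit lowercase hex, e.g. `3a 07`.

[5+:11] addr_hi=965 & 0x7ff = 0x3c5; word=0x78a0
[0+:5] type=6 & 0x1f = 0x6; word=0x78a6
word = 0x78a6 → big-endian bytes:
  [0]=0x78  [1]=0xa6

78 a6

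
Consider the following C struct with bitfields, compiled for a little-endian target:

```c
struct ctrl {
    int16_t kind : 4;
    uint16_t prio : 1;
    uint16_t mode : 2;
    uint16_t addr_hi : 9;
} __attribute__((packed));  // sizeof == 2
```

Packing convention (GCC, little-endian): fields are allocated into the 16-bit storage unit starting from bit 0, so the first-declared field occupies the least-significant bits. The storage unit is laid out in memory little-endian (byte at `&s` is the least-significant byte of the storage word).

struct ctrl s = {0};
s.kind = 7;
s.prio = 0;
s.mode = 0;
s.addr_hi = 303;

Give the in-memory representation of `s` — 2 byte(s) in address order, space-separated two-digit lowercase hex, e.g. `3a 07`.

87 97

[0+:4] kind=7 & 0xf = 0x7; word=0x0007
[4+:1] prio=0 & 0x1 = 0x0; word=0x0007
[5+:2] mode=0 & 0x3 = 0x0; word=0x0007
[7+:9] addr_hi=303 & 0x1ff = 0x12f; word=0x9787
word = 0x9787 → little-endian bytes:
  [0]=0x87  [1]=0x97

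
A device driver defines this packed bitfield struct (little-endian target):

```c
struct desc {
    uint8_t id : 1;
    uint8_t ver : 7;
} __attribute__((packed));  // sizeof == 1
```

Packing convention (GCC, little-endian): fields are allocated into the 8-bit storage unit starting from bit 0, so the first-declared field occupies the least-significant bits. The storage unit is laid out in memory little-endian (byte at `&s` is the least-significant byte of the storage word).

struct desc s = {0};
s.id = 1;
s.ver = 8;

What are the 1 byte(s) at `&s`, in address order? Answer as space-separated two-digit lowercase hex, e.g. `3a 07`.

[0+:1] id=1 & 0x1 = 0x1; word=0x01
[1+:7] ver=8 & 0x7f = 0x8; word=0x11
word = 0x11 → little-endian bytes:
  [0]=0x11

11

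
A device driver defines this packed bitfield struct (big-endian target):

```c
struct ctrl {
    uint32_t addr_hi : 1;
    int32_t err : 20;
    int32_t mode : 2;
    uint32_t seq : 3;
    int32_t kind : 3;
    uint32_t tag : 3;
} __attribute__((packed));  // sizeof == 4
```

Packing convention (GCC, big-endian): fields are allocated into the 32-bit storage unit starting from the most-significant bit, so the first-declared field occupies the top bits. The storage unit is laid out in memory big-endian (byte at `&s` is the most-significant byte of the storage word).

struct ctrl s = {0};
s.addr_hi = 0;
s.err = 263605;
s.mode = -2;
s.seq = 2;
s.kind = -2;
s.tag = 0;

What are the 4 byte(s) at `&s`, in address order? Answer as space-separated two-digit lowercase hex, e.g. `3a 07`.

addr_hi:1 = 0 → 0x0 << 31 → word 0x00000000
err:20 = 263605 → 0x405b5 << 11 → word 0x202da800
mode:2 = -2 → 0x2 << 9 → word 0x202dac00
seq:3 = 2 → 0x2 << 6 → word 0x202dac80
kind:3 = -2 → 0x6 << 3 → word 0x202dacb0
tag:3 = 0 → 0x0 << 0 → word 0x202dacb0
word = 0x202dacb0 → big-endian bytes:
  [0]=0x20  [1]=0x2d  [2]=0xac  [3]=0xb0

20 2d ac b0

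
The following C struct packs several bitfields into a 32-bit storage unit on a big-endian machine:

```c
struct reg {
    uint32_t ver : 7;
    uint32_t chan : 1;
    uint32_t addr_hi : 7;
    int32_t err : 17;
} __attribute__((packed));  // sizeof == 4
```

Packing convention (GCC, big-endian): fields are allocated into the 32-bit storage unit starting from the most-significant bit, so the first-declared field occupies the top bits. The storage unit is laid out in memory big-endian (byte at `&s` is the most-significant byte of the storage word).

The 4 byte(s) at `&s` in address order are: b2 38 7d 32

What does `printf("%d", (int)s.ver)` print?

[0]=0xb2 [1]=0x38 [2]=0x7d [3]=0x32 (big-endian) → word 0xb2387d32
ver:7 @ bit 25 → (0xb2387d32>>25)&0x7f = 0x59  ←
chan:1 @ bit 24 → (0xb2387d32>>24)&0x1 = 0x0
addr_hi:7 @ bit 17 → (0xb2387d32>>17)&0x7f = 0x1c
err:17 @ bit 0 → (0xb2387d32>>0)&0x1ffff = 0x7d32

89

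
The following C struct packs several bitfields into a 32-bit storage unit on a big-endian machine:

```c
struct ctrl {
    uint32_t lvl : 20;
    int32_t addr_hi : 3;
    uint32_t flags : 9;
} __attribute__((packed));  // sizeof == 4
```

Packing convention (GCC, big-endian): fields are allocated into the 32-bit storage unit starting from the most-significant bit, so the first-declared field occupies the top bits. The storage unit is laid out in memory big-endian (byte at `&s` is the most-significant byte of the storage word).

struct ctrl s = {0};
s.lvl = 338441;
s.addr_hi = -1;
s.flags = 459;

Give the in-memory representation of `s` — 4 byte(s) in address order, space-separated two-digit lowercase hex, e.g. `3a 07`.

52 a0 9f cb

lvl:20 = 338441 → 0x52a09 << 12 → word 0x52a09000
addr_hi:3 = -1 → 0x7 << 9 → word 0x52a09e00
flags:9 = 459 → 0x1cb << 0 → word 0x52a09fcb
word = 0x52a09fcb → big-endian bytes:
  [0]=0x52  [1]=0xa0  [2]=0x9f  [3]=0xcb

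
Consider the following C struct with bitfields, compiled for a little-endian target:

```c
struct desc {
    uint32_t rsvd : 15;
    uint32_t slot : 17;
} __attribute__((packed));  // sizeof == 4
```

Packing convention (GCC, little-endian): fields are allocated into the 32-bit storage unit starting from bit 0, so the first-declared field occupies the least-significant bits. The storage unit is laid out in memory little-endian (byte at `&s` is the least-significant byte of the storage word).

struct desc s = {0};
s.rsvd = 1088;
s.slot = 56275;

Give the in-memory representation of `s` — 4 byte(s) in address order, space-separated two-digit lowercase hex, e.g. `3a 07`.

rsvd (15b) val=1088 bits=0x440 at bit 0: 0x00000440
slot (17b) val=56275 bits=0xdbd3 at bit 15: 0x6de98440
word = 0x6de98440 → little-endian bytes:
  [0]=0x40  [1]=0x84  [2]=0xe9  [3]=0x6d

40 84 e9 6d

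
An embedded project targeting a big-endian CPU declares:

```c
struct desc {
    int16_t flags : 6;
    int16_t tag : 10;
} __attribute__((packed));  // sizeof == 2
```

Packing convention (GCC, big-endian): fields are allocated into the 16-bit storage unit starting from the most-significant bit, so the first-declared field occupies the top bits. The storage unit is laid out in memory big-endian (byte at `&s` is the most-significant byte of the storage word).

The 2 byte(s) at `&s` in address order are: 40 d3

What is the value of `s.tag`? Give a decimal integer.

211

[0]=0x40 [1]=0xd3 (big-endian) → word 0x40d3
flags:6 @ bit 10 → (0x40d3>>10)&0x3f = 0x10
tag:10 @ bit 0 → (0x40d3>>0)&0x3ff = 0xd3  ←
tag signed 10b, MSB=0: value = 211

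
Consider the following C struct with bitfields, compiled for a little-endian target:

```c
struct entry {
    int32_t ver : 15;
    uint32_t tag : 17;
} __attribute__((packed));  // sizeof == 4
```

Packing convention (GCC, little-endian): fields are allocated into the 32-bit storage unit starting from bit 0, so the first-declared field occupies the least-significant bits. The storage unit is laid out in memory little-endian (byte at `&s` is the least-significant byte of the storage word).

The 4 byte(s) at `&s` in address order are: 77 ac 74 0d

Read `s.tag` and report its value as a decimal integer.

6889

[0]=0x77 [1]=0xac [2]=0x74 [3]=0x0d (little-endian) → word 0x0d74ac77
ver:15 @ bit 0 → (0x0d74ac77>>0)&0x7fff = 0x2c77
tag:17 @ bit 15 → (0x0d74ac77>>15)&0x1ffff = 0x1ae9  ←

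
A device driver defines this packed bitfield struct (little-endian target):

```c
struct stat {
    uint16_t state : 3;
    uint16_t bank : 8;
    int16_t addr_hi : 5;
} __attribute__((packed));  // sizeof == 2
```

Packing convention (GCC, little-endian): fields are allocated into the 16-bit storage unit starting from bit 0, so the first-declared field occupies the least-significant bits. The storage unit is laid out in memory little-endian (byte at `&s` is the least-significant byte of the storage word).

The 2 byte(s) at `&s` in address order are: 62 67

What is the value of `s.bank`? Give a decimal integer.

236

[0]=0x62 [1]=0x67 (little-endian) → word 0x6762
state [0+:3] = (word>>0) & 0x7 = 2
bank [3+:8] = (word>>3) & 0xff = 236  ←
addr_hi [11+:5] = (word>>11) & 0x1f = 12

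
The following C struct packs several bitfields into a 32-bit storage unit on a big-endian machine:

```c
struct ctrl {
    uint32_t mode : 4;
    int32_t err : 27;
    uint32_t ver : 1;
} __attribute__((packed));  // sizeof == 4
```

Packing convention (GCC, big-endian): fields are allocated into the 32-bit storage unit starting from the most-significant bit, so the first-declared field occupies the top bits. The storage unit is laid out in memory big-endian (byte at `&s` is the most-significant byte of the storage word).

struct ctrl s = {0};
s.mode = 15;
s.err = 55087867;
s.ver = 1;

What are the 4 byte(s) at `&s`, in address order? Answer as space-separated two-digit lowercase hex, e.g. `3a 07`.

f6 91 25 f7

mode:4 = 15 → 0xf << 28 → word 0xf0000000
err:27 = 55087867 → 0x34892fb << 1 → word 0xf69125f6
ver:1 = 1 → 0x1 << 0 → word 0xf69125f7
word = 0xf69125f7 → big-endian bytes:
  [0]=0xf6  [1]=0x91  [2]=0x25  [3]=0xf7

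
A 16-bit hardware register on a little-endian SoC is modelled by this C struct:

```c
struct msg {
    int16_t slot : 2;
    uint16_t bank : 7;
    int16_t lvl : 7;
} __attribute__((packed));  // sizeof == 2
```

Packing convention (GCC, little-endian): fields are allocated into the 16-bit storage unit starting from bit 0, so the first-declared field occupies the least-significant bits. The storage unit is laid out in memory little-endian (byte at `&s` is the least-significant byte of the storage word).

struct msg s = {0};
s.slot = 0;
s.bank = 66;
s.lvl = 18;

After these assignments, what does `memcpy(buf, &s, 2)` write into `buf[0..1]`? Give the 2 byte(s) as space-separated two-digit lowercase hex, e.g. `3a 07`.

08 25

slot (2b) val=0 bits=0x0 at bit 0: 0x0000
bank (7b) val=66 bits=0x42 at bit 2: 0x0108
lvl (7b) val=18 bits=0x12 at bit 9: 0x2508
word = 0x2508 → little-endian bytes:
  [0]=0x08  [1]=0x25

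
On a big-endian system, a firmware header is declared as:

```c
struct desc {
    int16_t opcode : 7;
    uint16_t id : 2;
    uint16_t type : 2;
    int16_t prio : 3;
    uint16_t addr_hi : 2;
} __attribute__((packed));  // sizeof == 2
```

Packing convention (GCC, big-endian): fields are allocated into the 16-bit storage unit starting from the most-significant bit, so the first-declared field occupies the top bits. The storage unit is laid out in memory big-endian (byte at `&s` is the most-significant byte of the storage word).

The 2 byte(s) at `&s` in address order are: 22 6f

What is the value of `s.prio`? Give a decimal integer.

[0]=0x22 [1]=0x6f (big-endian) → word 0x226f
opcode [9+:7] = (word>>9) & 0x7f = 17
id [7+:2] = (word>>7) & 0x3 = 0
type [5+:2] = (word>>5) & 0x3 = 3
prio [2+:3] = (word>>2) & 0x7 = 3  ←
addr_hi [0+:2] = (word>>0) & 0x3 = 3
prio signed 3b, MSB=0: value = 3

3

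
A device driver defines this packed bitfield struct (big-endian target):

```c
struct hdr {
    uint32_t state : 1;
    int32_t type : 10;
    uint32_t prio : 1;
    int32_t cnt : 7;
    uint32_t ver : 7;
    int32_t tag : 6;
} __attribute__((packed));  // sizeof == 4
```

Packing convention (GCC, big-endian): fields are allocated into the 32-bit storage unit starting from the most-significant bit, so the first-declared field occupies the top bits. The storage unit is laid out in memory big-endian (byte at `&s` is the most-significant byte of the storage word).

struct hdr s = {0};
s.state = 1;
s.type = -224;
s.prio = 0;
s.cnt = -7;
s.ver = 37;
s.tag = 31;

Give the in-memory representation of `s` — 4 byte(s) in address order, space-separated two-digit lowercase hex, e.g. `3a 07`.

state:1 = 1 → 0x1 << 31 → word 0x80000000
type:10 = -224 → 0x320 << 21 → word 0xe4000000
prio:1 = 0 → 0x0 << 20 → word 0xe4000000
cnt:7 = -7 → 0x79 << 13 → word 0xe40f2000
ver:7 = 37 → 0x25 << 6 → word 0xe40f2940
tag:6 = 31 → 0x1f << 0 → word 0xe40f295f
word = 0xe40f295f → big-endian bytes:
  [0]=0xe4  [1]=0x0f  [2]=0x29  [3]=0x5f

e4 0f 29 5f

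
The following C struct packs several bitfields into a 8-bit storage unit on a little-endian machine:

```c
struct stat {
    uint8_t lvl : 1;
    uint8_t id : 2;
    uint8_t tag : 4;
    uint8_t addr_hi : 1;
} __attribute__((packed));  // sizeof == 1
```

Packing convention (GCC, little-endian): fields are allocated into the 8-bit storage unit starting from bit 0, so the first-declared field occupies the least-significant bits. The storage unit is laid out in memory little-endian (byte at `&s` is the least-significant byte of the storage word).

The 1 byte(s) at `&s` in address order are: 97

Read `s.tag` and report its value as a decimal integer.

[0]=0x97 (little-endian) → word 0x97
lvl [0+:1] = (word>>0) & 0x1 = 1
id [1+:2] = (word>>1) & 0x3 = 3
tag [3+:4] = (word>>3) & 0xf = 2  ←
addr_hi [7+:1] = (word>>7) & 0x1 = 1

2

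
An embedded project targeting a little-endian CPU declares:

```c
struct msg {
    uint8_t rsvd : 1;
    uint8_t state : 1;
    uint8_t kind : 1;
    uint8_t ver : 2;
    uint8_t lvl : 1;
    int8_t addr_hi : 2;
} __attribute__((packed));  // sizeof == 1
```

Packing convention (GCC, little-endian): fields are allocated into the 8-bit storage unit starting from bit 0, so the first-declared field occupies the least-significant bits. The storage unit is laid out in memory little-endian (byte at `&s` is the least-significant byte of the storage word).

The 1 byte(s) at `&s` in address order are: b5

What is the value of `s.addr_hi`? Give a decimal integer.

-2

[0]=0xb5 (little-endian) → word 0xb5
rsvd:1 @ bit 0 → (0xb5>>0)&0x1 = 0x1
state:1 @ bit 1 → (0xb5>>1)&0x1 = 0x0
kind:1 @ bit 2 → (0xb5>>2)&0x1 = 0x1
ver:2 @ bit 3 → (0xb5>>3)&0x3 = 0x2
lvl:1 @ bit 5 → (0xb5>>5)&0x1 = 0x1
addr_hi:2 @ bit 6 → (0xb5>>6)&0x3 = 0x2  ←
addr_hi signed 2b, MSB=1: 2 - 4 = -2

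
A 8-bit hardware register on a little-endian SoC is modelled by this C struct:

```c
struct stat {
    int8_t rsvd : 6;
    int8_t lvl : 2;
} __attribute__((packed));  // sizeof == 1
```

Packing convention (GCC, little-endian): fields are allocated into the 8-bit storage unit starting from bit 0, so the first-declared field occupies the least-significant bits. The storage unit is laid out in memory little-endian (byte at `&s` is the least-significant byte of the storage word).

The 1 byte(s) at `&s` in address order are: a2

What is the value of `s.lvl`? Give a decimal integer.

-2

[0]=0xa2 (little-endian) → word 0xa2
rsvd [0+:6] = (word>>0) & 0x3f = 34
lvl [6+:2] = (word>>6) & 0x3 = 2  ←
lvl signed 2b, MSB=1: 2 - 4 = -2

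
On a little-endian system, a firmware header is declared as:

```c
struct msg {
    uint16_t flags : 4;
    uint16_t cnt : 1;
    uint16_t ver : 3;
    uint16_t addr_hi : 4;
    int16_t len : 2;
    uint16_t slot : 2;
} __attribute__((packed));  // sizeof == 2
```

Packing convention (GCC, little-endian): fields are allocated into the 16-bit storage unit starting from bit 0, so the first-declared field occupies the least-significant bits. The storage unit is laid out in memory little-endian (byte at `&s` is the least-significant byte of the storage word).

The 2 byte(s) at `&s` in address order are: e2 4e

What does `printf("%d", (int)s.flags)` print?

[0]=0xe2 [1]=0x4e (little-endian) → word 0x4ee2
flags [0+:4] = (word>>0) & 0xf = 2  ←
cnt [4+:1] = (word>>4) & 0x1 = 0
ver [5+:3] = (word>>5) & 0x7 = 7
addr_hi [8+:4] = (word>>8) & 0xf = 14
len [12+:2] = (word>>12) & 0x3 = 0
slot [14+:2] = (word>>14) & 0x3 = 1

2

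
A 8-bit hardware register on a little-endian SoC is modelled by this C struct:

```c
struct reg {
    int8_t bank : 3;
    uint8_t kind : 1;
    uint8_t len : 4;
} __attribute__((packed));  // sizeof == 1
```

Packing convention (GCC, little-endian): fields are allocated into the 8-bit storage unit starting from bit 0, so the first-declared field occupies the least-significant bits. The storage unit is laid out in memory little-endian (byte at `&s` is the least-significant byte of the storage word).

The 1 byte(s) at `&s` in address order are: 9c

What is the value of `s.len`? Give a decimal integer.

9

[0]=0x9c (little-endian) → word 0x9c
bank:3 @ bit 0 → (0x9c>>0)&0x7 = 0x4
kind:1 @ bit 3 → (0x9c>>3)&0x1 = 0x1
len:4 @ bit 4 → (0x9c>>4)&0xf = 0x9  ←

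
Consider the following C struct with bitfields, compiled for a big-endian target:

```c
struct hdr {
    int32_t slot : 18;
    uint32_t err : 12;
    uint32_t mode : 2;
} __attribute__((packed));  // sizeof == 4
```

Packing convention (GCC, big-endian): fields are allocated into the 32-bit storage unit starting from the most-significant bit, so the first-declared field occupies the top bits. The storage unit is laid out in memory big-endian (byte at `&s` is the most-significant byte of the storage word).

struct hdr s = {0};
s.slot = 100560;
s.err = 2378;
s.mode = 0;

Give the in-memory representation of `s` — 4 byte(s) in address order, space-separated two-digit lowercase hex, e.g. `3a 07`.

slot (18b) val=100560 bits=0x188d0 at bit 14: 0x62340000
err (12b) val=2378 bits=0x94a at bit 2: 0x62342528
mode (2b) val=0 bits=0x0 at bit 0: 0x62342528
word = 0x62342528 → big-endian bytes:
  [0]=0x62  [1]=0x34  [2]=0x25  [3]=0x28

62 34 25 28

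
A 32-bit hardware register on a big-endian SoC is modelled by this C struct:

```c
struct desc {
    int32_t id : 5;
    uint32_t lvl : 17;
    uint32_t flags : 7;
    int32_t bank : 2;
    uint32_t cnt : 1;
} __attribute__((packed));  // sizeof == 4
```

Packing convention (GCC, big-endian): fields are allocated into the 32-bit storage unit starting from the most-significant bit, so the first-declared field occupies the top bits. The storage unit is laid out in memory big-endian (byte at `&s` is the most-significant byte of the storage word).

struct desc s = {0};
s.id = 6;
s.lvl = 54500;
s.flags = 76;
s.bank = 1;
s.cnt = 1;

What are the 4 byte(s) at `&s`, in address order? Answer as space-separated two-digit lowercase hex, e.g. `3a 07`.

33 53 92 63

id:5 = 6 → 0x6 << 27 → word 0x30000000
lvl:17 = 54500 → 0xd4e4 << 10 → word 0x33539000
flags:7 = 76 → 0x4c << 3 → word 0x33539260
bank:2 = 1 → 0x1 << 1 → word 0x33539262
cnt:1 = 1 → 0x1 << 0 → word 0x33539263
word = 0x33539263 → big-endian bytes:
  [0]=0x33  [1]=0x53  [2]=0x92  [3]=0x63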